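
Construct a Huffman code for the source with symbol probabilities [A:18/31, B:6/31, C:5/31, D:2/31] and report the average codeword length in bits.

Huffman tree construction:
Combine smallest probabilities repeatedly
Resulting codes:
  A: 1 (length 1)
  B: 00 (length 2)
  C: 011 (length 3)
  D: 010 (length 3)
Average length = Σ p(s) × length(s) = 1.6452 bits


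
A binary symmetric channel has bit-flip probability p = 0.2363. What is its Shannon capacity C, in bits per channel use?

For BSC with error probability p:
C = 1 - H(p) where H(p) is binary entropy
H(0.2363) = -0.2363 × log₂(0.2363) - 0.7637 × log₂(0.7637)
H(p) = 0.7888
C = 1 - 0.7888 = 0.2112 bits/use


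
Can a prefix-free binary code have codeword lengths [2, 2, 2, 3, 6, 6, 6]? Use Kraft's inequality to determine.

Kraft inequality: Σ 2^(-l_i) ≤ 1 for prefix-free code
Calculating: 2^(-2) + 2^(-2) + 2^(-2) + 2^(-3) + 2^(-6) + 2^(-6) + 2^(-6)
= 0.25 + 0.25 + 0.25 + 0.125 + 0.015625 + 0.015625 + 0.015625
= 0.9219
Since 0.9219 ≤ 1, prefix-free code exists


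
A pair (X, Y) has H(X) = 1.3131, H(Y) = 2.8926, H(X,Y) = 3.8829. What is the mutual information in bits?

I(X;Y) = H(X) + H(Y) - H(X,Y)
I(X;Y) = 1.3131 + 2.8926 - 3.8829 = 0.3228 bits


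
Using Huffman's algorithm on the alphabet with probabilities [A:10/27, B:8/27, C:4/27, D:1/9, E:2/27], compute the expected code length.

Huffman tree construction:
Combine smallest probabilities repeatedly
Resulting codes:
  A: 0 (length 1)
  B: 10 (length 2)
  C: 110 (length 3)
  D: 1111 (length 4)
  E: 1110 (length 4)
Average length = Σ p(s) × length(s) = 2.1481 bits


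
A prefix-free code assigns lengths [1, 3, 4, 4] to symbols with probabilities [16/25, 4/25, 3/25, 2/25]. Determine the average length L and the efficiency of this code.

Average length L = Σ p_i × l_i = 1.9200 bits
Entropy H = 1.4937 bits
Efficiency η = H/L × 100% = 77.79%


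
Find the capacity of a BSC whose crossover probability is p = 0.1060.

For BSC with error probability p:
C = 1 - H(p) where H(p) is binary entropy
H(0.1060) = -0.1060 × log₂(0.1060) - 0.8940 × log₂(0.8940)
H(p) = 0.4877
C = 1 - 0.4877 = 0.5123 bits/use


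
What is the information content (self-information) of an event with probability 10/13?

Information content I(x) = -log₂(p(x))
I = -log₂(10/13) = -log₂(0.7692)
I = 0.3785 bits


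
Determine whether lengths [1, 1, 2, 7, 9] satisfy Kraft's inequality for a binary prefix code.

Kraft inequality: Σ 2^(-l_i) ≤ 1 for prefix-free code
Calculating: 2^(-1) + 2^(-1) + 2^(-2) + 2^(-7) + 2^(-9)
= 0.5 + 0.5 + 0.25 + 0.0078125 + 0.001953125
= 1.2598
Since 1.2598 > 1, prefix-free code does not exist


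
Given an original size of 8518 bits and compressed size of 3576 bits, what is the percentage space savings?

Space savings = (1 - Compressed/Original) × 100%
= (1 - 3576/8518) × 100%
= 58.02%


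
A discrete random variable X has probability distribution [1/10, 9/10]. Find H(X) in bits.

H(X) = -Σ p(x) log₂ p(x)
  -1/10 × log₂(1/10) = 0.3322
  -9/10 × log₂(9/10) = 0.1368
H(X) = 0.4690 bits


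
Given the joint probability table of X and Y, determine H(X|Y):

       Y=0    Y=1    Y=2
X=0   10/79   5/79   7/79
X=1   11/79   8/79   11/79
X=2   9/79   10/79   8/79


H(X|Y) = Σ_y p(y) H(X|Y=y)
  p(Y=0) = 30/79, H(X|Y=0) = 1.5801
  p(Y=1) = 23/79, H(X|Y=1) = 1.5310
  p(Y=2) = 26/79, H(X|Y=2) = 1.5579
H(X|Y) = 0.3797×1.5801 + 0.2911×1.5310 + 0.3291×1.5579 = 1.5585 bits


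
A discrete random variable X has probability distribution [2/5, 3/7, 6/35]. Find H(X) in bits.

H(X) = -Σ p(x) log₂ p(x)
  -2/5 × log₂(2/5) = 0.5288
  -3/7 × log₂(3/7) = 0.5239
  -6/35 × log₂(6/35) = 0.4362
H(X) = 1.4888 bits


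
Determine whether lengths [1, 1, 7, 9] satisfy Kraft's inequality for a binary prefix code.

Kraft inequality: Σ 2^(-l_i) ≤ 1 for prefix-free code
Calculating: 2^(-1) + 2^(-1) + 2^(-7) + 2^(-9)
= 0.5 + 0.5 + 0.0078125 + 0.001953125
= 1.0098
Since 1.0098 > 1, prefix-free code does not exist


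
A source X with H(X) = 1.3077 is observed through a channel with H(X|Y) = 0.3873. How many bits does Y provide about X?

I(X;Y) = H(X) - H(X|Y)
I(X;Y) = 1.3077 - 0.3873 = 0.9204 bits


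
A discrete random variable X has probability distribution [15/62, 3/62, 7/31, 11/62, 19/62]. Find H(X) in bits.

H(X) = -Σ p(x) log₂ p(x)
  -15/62 × log₂(15/62) = 0.4953
  -3/62 × log₂(3/62) = 0.2114
  -7/31 × log₂(7/31) = 0.4848
  -11/62 × log₂(11/62) = 0.4426
  -19/62 × log₂(19/62) = 0.5229
H(X) = 2.1570 bits


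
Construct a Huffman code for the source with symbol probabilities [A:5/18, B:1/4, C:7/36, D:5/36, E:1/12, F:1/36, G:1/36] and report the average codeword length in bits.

Huffman tree construction:
Combine smallest probabilities repeatedly
Resulting codes:
  A: 10 (length 2)
  B: 01 (length 2)
  C: 00 (length 2)
  D: 110 (length 3)
  E: 1111 (length 4)
  F: 11100 (length 5)
  G: 11101 (length 5)
Average length = Σ p(s) × length(s) = 2.4722 bits


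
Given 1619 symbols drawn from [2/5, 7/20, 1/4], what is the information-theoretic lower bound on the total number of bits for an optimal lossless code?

Entropy H = 1.5589 bits/symbol
Minimum bits = H × n = 1.5589 × 1619
= 2523.81 bits


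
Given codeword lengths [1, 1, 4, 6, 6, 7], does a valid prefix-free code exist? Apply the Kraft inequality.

Kraft inequality: Σ 2^(-l_i) ≤ 1 for prefix-free code
Calculating: 2^(-1) + 2^(-1) + 2^(-4) + 2^(-6) + 2^(-6) + 2^(-7)
= 0.5 + 0.5 + 0.0625 + 0.015625 + 0.015625 + 0.0078125
= 1.1016
Since 1.1016 > 1, prefix-free code does not exist


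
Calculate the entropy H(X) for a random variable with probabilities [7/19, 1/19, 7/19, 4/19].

H(X) = -Σ p(x) log₂ p(x)
  -7/19 × log₂(7/19) = 0.5307
  -1/19 × log₂(1/19) = 0.2236
  -7/19 × log₂(7/19) = 0.5307
  -4/19 × log₂(4/19) = 0.4732
H(X) = 1.7583 bits


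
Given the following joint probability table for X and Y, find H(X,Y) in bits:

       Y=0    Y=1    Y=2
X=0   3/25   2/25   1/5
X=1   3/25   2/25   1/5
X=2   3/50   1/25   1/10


H(X,Y) = -Σ p(x,y) log₂ p(x,y)
  p(0,0)=3/25: -0.1200 × log₂(0.1200) = 0.3671
  p(0,1)=2/25: -0.0800 × log₂(0.0800) = 0.2915
  p(0,2)=1/5: -0.2000 × log₂(0.2000) = 0.4644
  p(1,0)=3/25: -0.1200 × log₂(0.1200) = 0.3671
  p(1,1)=2/25: -0.0800 × log₂(0.0800) = 0.2915
  p(1,2)=1/5: -0.2000 × log₂(0.2000) = 0.4644
  p(2,0)=3/50: -0.0600 × log₂(0.0600) = 0.2435
  p(2,1)=1/25: -0.0400 × log₂(0.0400) = 0.1858
  p(2,2)=1/10: -0.1000 × log₂(0.1000) = 0.3322
H(X,Y) = 3.0074 bits


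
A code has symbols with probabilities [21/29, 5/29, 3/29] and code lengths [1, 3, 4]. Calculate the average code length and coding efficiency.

Average length L = Σ p_i × l_i = 1.6552 bits
Entropy H = 1.1130 bits
Efficiency η = H/L × 100% = 67.25%


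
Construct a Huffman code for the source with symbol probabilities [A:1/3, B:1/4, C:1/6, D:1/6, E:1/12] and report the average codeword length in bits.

Huffman tree construction:
Combine smallest probabilities repeatedly
Resulting codes:
  A: 11 (length 2)
  B: 01 (length 2)
  C: 101 (length 3)
  D: 00 (length 2)
  E: 100 (length 3)
Average length = Σ p(s) × length(s) = 2.2500 bits


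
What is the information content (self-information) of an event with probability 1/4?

Information content I(x) = -log₂(p(x))
I = -log₂(1/4) = -log₂(0.2500)
I = 2.0000 bits


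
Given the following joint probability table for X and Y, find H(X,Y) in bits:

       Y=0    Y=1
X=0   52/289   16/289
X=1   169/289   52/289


H(X,Y) = -Σ p(x,y) log₂ p(x,y)
  p(0,0)=52/289: -0.1799 × log₂(0.1799) = 0.4452
  p(0,1)=16/289: -0.0554 × log₂(0.0554) = 0.2311
  p(1,0)=169/289: -0.5848 × log₂(0.5848) = 0.4526
  p(1,1)=52/289: -0.1799 × log₂(0.1799) = 0.4452
H(X,Y) = 1.5743 bits


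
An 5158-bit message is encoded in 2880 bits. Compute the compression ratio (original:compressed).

Compression ratio = Original / Compressed
= 5158 / 2880 = 1.79:1


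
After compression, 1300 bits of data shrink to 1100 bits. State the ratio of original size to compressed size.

Compression ratio = Original / Compressed
= 1300 / 1100 = 1.18:1


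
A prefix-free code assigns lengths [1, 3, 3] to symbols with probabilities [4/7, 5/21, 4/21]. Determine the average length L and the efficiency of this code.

Average length L = Σ p_i × l_i = 1.8571 bits
Entropy H = 1.4100 bits
Efficiency η = H/L × 100% = 75.92%


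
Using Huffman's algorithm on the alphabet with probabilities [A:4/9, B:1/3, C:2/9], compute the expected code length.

Huffman tree construction:
Combine smallest probabilities repeatedly
Resulting codes:
  A: 0 (length 1)
  B: 11 (length 2)
  C: 10 (length 2)
Average length = Σ p(s) × length(s) = 1.5556 bits


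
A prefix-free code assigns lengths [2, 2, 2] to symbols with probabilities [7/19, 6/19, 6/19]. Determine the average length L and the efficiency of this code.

Average length L = Σ p_i × l_i = 2.0000 bits
Entropy H = 1.5810 bits
Efficiency η = H/L × 100% = 79.05%


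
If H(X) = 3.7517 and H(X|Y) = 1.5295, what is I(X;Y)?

I(X;Y) = H(X) - H(X|Y)
I(X;Y) = 3.7517 - 1.5295 = 2.2222 bits


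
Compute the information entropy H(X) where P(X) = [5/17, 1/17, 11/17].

H(X) = -Σ p(x) log₂ p(x)
  -5/17 × log₂(5/17) = 0.5193
  -1/17 × log₂(1/17) = 0.2404
  -11/17 × log₂(11/17) = 0.4064
H(X) = 1.1661 bits


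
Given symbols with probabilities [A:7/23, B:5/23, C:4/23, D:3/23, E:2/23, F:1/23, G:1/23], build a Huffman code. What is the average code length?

Huffman tree construction:
Combine smallest probabilities repeatedly
Resulting codes:
  A: 10 (length 2)
  B: 01 (length 2)
  C: 111 (length 3)
  D: 110 (length 3)
  E: 000 (length 3)
  F: 0010 (length 4)
  G: 0011 (length 4)
Average length = Σ p(s) × length(s) = 2.5652 bits


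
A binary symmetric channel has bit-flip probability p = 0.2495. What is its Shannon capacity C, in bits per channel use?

For BSC with error probability p:
C = 1 - H(p) where H(p) is binary entropy
H(0.2495) = -0.2495 × log₂(0.2495) - 0.7505 × log₂(0.7505)
H(p) = 0.8105
C = 1 - 0.8105 = 0.1895 bits/use


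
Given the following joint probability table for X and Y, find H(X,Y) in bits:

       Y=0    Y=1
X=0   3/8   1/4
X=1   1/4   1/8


H(X,Y) = -Σ p(x,y) log₂ p(x,y)
  p(0,0)=3/8: -0.3750 × log₂(0.3750) = 0.5306
  p(0,1)=1/4: -0.2500 × log₂(0.2500) = 0.5000
  p(1,0)=1/4: -0.2500 × log₂(0.2500) = 0.5000
  p(1,1)=1/8: -0.1250 × log₂(0.1250) = 0.3750
H(X,Y) = 1.9056 bits


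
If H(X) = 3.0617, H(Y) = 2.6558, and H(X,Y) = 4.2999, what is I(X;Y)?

I(X;Y) = H(X) + H(Y) - H(X,Y)
I(X;Y) = 3.0617 + 2.6558 - 4.2999 = 1.4176 bits


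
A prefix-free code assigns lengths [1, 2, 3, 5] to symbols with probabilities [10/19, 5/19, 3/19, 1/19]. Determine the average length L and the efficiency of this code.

Average length L = Σ p_i × l_i = 1.7895 bits
Entropy H = 1.6383 bits
Efficiency η = H/L × 100% = 91.55%


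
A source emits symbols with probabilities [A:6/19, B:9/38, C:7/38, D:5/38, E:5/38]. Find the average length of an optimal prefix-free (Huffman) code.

Huffman tree construction:
Combine smallest probabilities repeatedly
Resulting codes:
  A: 11 (length 2)
  B: 01 (length 2)
  C: 00 (length 2)
  D: 100 (length 3)
  E: 101 (length 3)
Average length = Σ p(s) × length(s) = 2.2632 bits


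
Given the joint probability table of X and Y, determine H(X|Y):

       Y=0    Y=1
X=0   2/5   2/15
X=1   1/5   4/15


H(X|Y) = Σ_y p(y) H(X|Y=y)
  p(Y=0) = 3/5, H(X|Y=0) = 0.9183
  p(Y=1) = 2/5, H(X|Y=1) = 0.9183
H(X|Y) = 0.6000×0.9183 + 0.4000×0.9183 = 0.9183 bits


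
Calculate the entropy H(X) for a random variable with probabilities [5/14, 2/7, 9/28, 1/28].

H(X) = -Σ p(x) log₂ p(x)
  -5/14 × log₂(5/14) = 0.5305
  -2/7 × log₂(2/7) = 0.5164
  -9/28 × log₂(9/28) = 0.5263
  -1/28 × log₂(1/28) = 0.1717
H(X) = 1.7449 bits


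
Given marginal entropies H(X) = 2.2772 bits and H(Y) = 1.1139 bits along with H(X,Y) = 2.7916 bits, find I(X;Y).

I(X;Y) = H(X) + H(Y) - H(X,Y)
I(X;Y) = 2.2772 + 1.1139 - 2.7916 = 0.5995 bits


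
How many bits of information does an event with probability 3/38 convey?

Information content I(x) = -log₂(p(x))
I = -log₂(3/38) = -log₂(0.0789)
I = 3.6630 bits


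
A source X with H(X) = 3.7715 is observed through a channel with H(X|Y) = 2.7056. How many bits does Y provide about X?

I(X;Y) = H(X) - H(X|Y)
I(X;Y) = 3.7715 - 2.7056 = 1.0659 bits


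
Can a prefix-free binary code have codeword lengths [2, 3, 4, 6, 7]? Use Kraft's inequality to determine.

Kraft inequality: Σ 2^(-l_i) ≤ 1 for prefix-free code
Calculating: 2^(-2) + 2^(-3) + 2^(-4) + 2^(-6) + 2^(-7)
= 0.25 + 0.125 + 0.0625 + 0.015625 + 0.0078125
= 0.4609
Since 0.4609 ≤ 1, prefix-free code exists


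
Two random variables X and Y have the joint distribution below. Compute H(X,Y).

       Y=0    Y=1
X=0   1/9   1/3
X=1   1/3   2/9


H(X,Y) = -Σ p(x,y) log₂ p(x,y)
  p(0,0)=1/9: -0.1111 × log₂(0.1111) = 0.3522
  p(0,1)=1/3: -0.3333 × log₂(0.3333) = 0.5283
  p(1,0)=1/3: -0.3333 × log₂(0.3333) = 0.5283
  p(1,1)=2/9: -0.2222 × log₂(0.2222) = 0.4822
H(X,Y) = 1.8911 bits


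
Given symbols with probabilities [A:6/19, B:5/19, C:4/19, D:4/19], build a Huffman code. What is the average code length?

Huffman tree construction:
Combine smallest probabilities repeatedly
Resulting codes:
  A: 11 (length 2)
  B: 10 (length 2)
  C: 00 (length 2)
  D: 01 (length 2)
Average length = Σ p(s) × length(s) = 2.0000 bits


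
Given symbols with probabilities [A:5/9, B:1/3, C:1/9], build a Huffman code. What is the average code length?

Huffman tree construction:
Combine smallest probabilities repeatedly
Resulting codes:
  A: 1 (length 1)
  B: 01 (length 2)
  C: 00 (length 2)
Average length = Σ p(s) × length(s) = 1.4444 bits


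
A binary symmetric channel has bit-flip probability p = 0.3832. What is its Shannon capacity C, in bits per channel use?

For BSC with error probability p:
C = 1 - H(p) where H(p) is binary entropy
H(0.3832) = -0.3832 × log₂(0.3832) - 0.6168 × log₂(0.6168)
H(p) = 0.9603
C = 1 - 0.9603 = 0.0397 bits/use


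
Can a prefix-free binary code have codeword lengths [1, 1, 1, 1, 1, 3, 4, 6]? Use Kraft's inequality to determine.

Kraft inequality: Σ 2^(-l_i) ≤ 1 for prefix-free code
Calculating: 2^(-1) + 2^(-1) + 2^(-1) + 2^(-1) + 2^(-1) + 2^(-3) + 2^(-4) + 2^(-6)
= 0.5 + 0.5 + 0.5 + 0.5 + 0.5 + 0.125 + 0.0625 + 0.015625
= 2.7031
Since 2.7031 > 1, prefix-free code does not exist


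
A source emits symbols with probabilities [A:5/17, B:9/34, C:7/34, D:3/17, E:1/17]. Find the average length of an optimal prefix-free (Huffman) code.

Huffman tree construction:
Combine smallest probabilities repeatedly
Resulting codes:
  A: 11 (length 2)
  B: 10 (length 2)
  C: 00 (length 2)
  D: 011 (length 3)
  E: 010 (length 3)
Average length = Σ p(s) × length(s) = 2.2353 bits


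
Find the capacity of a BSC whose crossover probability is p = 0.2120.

For BSC with error probability p:
C = 1 - H(p) where H(p) is binary entropy
H(0.2120) = -0.2120 × log₂(0.2120) - 0.7880 × log₂(0.7880)
H(p) = 0.7453
C = 1 - 0.7453 = 0.2547 bits/use


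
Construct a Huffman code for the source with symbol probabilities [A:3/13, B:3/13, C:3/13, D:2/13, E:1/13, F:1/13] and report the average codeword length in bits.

Huffman tree construction:
Combine smallest probabilities repeatedly
Resulting codes:
  A: 00 (length 2)
  B: 01 (length 2)
  C: 10 (length 2)
  D: 110 (length 3)
  E: 1110 (length 4)
  F: 1111 (length 4)
Average length = Σ p(s) × length(s) = 2.4615 bits


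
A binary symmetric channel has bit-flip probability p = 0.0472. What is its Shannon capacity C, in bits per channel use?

For BSC with error probability p:
C = 1 - H(p) where H(p) is binary entropy
H(0.0472) = -0.0472 × log₂(0.0472) - 0.9528 × log₂(0.9528)
H(p) = 0.2744
C = 1 - 0.2744 = 0.7256 bits/use


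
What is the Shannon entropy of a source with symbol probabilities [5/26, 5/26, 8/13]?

H(X) = -Σ p(x) log₂ p(x)
  -5/26 × log₂(5/26) = 0.4574
  -5/26 × log₂(5/26) = 0.4574
  -8/13 × log₂(8/13) = 0.4310
H(X) = 1.3459 bits


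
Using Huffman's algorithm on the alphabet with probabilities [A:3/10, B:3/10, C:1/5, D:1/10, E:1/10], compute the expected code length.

Huffman tree construction:
Combine smallest probabilities repeatedly
Resulting codes:
  A: 10 (length 2)
  B: 11 (length 2)
  C: 00 (length 2)
  D: 010 (length 3)
  E: 011 (length 3)
Average length = Σ p(s) × length(s) = 2.2000 bits


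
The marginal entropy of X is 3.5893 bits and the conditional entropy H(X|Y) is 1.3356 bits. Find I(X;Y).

I(X;Y) = H(X) - H(X|Y)
I(X;Y) = 3.5893 - 1.3356 = 2.2537 bits


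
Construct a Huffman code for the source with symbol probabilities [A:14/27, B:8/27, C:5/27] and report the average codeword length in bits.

Huffman tree construction:
Combine smallest probabilities repeatedly
Resulting codes:
  A: 1 (length 1)
  B: 01 (length 2)
  C: 00 (length 2)
Average length = Σ p(s) × length(s) = 1.4815 bits


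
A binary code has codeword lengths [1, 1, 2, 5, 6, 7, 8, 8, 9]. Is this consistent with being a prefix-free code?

Kraft inequality: Σ 2^(-l_i) ≤ 1 for prefix-free code
Calculating: 2^(-1) + 2^(-1) + 2^(-2) + 2^(-5) + 2^(-6) + 2^(-7) + 2^(-8) + 2^(-8) + 2^(-9)
= 0.5 + 0.5 + 0.25 + 0.03125 + 0.015625 + 0.0078125 + 0.00390625 + 0.00390625 + 0.001953125
= 1.3145
Since 1.3145 > 1, prefix-free code does not exist


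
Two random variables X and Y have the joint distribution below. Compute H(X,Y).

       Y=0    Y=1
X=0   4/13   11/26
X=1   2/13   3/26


H(X,Y) = -Σ p(x,y) log₂ p(x,y)
  p(0,0)=4/13: -0.3077 × log₂(0.3077) = 0.5232
  p(0,1)=11/26: -0.4231 × log₂(0.4231) = 0.5250
  p(1,0)=2/13: -0.1538 × log₂(0.1538) = 0.4155
  p(1,1)=3/26: -0.1154 × log₂(0.1154) = 0.3595
H(X,Y) = 1.8232 bits


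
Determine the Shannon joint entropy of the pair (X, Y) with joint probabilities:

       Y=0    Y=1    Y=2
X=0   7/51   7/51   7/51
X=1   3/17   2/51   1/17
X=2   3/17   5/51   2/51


H(X,Y) = -Σ p(x,y) log₂ p(x,y)
  p(0,0)=7/51: -0.1373 × log₂(0.1373) = 0.3932
  p(0,1)=7/51: -0.1373 × log₂(0.1373) = 0.3932
  p(0,2)=7/51: -0.1373 × log₂(0.1373) = 0.3932
  p(1,0)=3/17: -0.1765 × log₂(0.1765) = 0.4416
  p(1,1)=2/51: -0.0392 × log₂(0.0392) = 0.1832
  p(1,2)=1/17: -0.0588 × log₂(0.0588) = 0.2404
  p(2,0)=3/17: -0.1765 × log₂(0.1765) = 0.4416
  p(2,1)=5/51: -0.0980 × log₂(0.0980) = 0.3285
  p(2,2)=2/51: -0.0392 × log₂(0.0392) = 0.1832
H(X,Y) = 2.9984 bits


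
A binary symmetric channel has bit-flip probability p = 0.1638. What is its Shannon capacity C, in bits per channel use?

For BSC with error probability p:
C = 1 - H(p) where H(p) is binary entropy
H(0.1638) = -0.1638 × log₂(0.1638) - 0.8362 × log₂(0.8362)
H(p) = 0.6433
C = 1 - 0.6433 = 0.3567 bits/use


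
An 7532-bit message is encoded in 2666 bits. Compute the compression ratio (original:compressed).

Compression ratio = Original / Compressed
= 7532 / 2666 = 2.83:1


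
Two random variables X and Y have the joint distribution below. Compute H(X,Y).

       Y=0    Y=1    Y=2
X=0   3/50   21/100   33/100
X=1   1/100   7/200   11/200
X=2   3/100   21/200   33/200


H(X,Y) = -Σ p(x,y) log₂ p(x,y)
  p(0,0)=3/50: -0.0600 × log₂(0.0600) = 0.2435
  p(0,1)=21/100: -0.2100 × log₂(0.2100) = 0.4728
  p(0,2)=33/100: -0.3300 × log₂(0.3300) = 0.5278
  p(1,0)=1/100: -0.0100 × log₂(0.0100) = 0.0664
  p(1,1)=7/200: -0.0350 × log₂(0.0350) = 0.1693
  p(1,2)=11/200: -0.0550 × log₂(0.0550) = 0.2301
  p(2,0)=3/100: -0.0300 × log₂(0.0300) = 0.1518
  p(2,1)=21/200: -0.1050 × log₂(0.1050) = 0.3414
  p(2,2)=33/200: -0.1650 × log₂(0.1650) = 0.4289
H(X,Y) = 2.6321 bits


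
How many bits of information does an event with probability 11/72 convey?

Information content I(x) = -log₂(p(x))
I = -log₂(11/72) = -log₂(0.1528)
I = 2.7105 bits


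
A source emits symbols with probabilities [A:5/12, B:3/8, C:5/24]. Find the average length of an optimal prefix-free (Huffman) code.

Huffman tree construction:
Combine smallest probabilities repeatedly
Resulting codes:
  A: 0 (length 1)
  B: 11 (length 2)
  C: 10 (length 2)
Average length = Σ p(s) × length(s) = 1.5833 bits


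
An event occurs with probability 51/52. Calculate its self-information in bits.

Information content I(x) = -log₂(p(x))
I = -log₂(51/52) = -log₂(0.9808)
I = 0.0280 bits


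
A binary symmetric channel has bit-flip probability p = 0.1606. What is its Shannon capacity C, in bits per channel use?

For BSC with error probability p:
C = 1 - H(p) where H(p) is binary entropy
H(0.1606) = -0.1606 × log₂(0.1606) - 0.8394 × log₂(0.8394)
H(p) = 0.6357
C = 1 - 0.6357 = 0.3643 bits/use


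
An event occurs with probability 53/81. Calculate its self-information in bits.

Information content I(x) = -log₂(p(x))
I = -log₂(53/81) = -log₂(0.6543)
I = 0.6119 bits


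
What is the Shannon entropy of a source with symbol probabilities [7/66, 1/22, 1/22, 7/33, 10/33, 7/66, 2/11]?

H(X) = -Σ p(x) log₂ p(x)
  -7/66 × log₂(7/66) = 0.3433
  -1/22 × log₂(1/22) = 0.2027
  -1/22 × log₂(1/22) = 0.2027
  -7/33 × log₂(7/33) = 0.4745
  -10/33 × log₂(10/33) = 0.5220
  -7/66 × log₂(7/66) = 0.3433
  -2/11 × log₂(2/11) = 0.4472
H(X) = 2.5357 bits


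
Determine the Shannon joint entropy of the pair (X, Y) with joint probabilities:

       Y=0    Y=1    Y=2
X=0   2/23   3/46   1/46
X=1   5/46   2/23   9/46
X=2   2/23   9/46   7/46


H(X,Y) = -Σ p(x,y) log₂ p(x,y)
  p(0,0)=2/23: -0.0870 × log₂(0.0870) = 0.3064
  p(0,1)=3/46: -0.0652 × log₂(0.0652) = 0.2569
  p(0,2)=1/46: -0.0217 × log₂(0.0217) = 0.1201
  p(1,0)=5/46: -0.1087 × log₂(0.1087) = 0.3480
  p(1,1)=2/23: -0.0870 × log₂(0.0870) = 0.3064
  p(1,2)=9/46: -0.1957 × log₂(0.1957) = 0.4605
  p(2,0)=2/23: -0.0870 × log₂(0.0870) = 0.3064
  p(2,1)=9/46: -0.1957 × log₂(0.1957) = 0.4605
  p(2,2)=7/46: -0.1522 × log₂(0.1522) = 0.4133
H(X,Y) = 2.9785 bits


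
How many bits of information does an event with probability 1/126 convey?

Information content I(x) = -log₂(p(x))
I = -log₂(1/126) = -log₂(0.0079)
I = 6.9773 bits


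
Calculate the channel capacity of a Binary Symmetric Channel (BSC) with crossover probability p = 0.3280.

For BSC with error probability p:
C = 1 - H(p) where H(p) is binary entropy
H(0.3280) = -0.3280 × log₂(0.3280) - 0.6720 × log₂(0.6720)
H(p) = 0.9129
C = 1 - 0.9129 = 0.0871 bits/use


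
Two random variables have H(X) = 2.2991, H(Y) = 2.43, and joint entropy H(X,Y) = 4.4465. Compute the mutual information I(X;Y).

I(X;Y) = H(X) + H(Y) - H(X,Y)
I(X;Y) = 2.2991 + 2.43 - 4.4465 = 0.2826 bits


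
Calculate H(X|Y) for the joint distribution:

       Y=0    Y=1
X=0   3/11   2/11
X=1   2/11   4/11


H(X|Y) = Σ_y p(y) H(X|Y=y)
  p(Y=0) = 5/11, H(X|Y=0) = 0.9710
  p(Y=1) = 6/11, H(X|Y=1) = 0.9183
H(X|Y) = 0.4545×0.9710 + 0.5455×0.9183 = 0.9422 bits


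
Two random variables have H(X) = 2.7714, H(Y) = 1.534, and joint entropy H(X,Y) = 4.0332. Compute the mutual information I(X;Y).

I(X;Y) = H(X) + H(Y) - H(X,Y)
I(X;Y) = 2.7714 + 1.534 - 4.0332 = 0.2722 bits


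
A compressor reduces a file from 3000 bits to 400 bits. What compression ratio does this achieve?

Compression ratio = Original / Compressed
= 3000 / 400 = 7.50:1


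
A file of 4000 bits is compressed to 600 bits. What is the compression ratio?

Compression ratio = Original / Compressed
= 4000 / 600 = 6.67:1


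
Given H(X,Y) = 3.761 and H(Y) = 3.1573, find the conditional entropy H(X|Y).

Chain rule: H(X,Y) = H(X|Y) + H(Y)
H(X|Y) = H(X,Y) - H(Y) = 3.761 - 3.1573 = 0.6037 bits


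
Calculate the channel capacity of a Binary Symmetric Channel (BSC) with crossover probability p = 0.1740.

For BSC with error probability p:
C = 1 - H(p) where H(p) is binary entropy
H(0.1740) = -0.1740 × log₂(0.1740) - 0.8260 × log₂(0.8260)
H(p) = 0.6668
C = 1 - 0.6668 = 0.3332 bits/use


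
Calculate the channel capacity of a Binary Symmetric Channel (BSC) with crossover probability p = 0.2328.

For BSC with error probability p:
C = 1 - H(p) where H(p) is binary entropy
H(0.2328) = -0.2328 × log₂(0.2328) - 0.7672 × log₂(0.7672)
H(p) = 0.7829
C = 1 - 0.7829 = 0.2171 bits/use


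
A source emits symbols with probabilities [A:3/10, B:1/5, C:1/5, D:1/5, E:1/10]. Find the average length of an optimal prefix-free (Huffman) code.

Huffman tree construction:
Combine smallest probabilities repeatedly
Resulting codes:
  A: 10 (length 2)
  B: 111 (length 3)
  C: 00 (length 2)
  D: 01 (length 2)
  E: 110 (length 3)
Average length = Σ p(s) × length(s) = 2.3000 bits


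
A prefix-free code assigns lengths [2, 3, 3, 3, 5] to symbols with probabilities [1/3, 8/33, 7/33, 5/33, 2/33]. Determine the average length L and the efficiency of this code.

Average length L = Σ p_i × l_i = 2.7879 bits
Entropy H = 2.1561 bits
Efficiency η = H/L × 100% = 77.34%


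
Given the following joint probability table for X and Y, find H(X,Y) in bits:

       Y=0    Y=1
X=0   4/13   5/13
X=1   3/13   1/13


H(X,Y) = -Σ p(x,y) log₂ p(x,y)
  p(0,0)=4/13: -0.3077 × log₂(0.3077) = 0.5232
  p(0,1)=5/13: -0.3846 × log₂(0.3846) = 0.5302
  p(1,0)=3/13: -0.2308 × log₂(0.2308) = 0.4882
  p(1,1)=1/13: -0.0769 × log₂(0.0769) = 0.2846
H(X,Y) = 1.8262 bits


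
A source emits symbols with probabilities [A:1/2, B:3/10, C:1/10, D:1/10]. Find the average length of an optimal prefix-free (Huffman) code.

Huffman tree construction:
Combine smallest probabilities repeatedly
Resulting codes:
  A: 0 (length 1)
  B: 11 (length 2)
  C: 100 (length 3)
  D: 101 (length 3)
Average length = Σ p(s) × length(s) = 1.7000 bits


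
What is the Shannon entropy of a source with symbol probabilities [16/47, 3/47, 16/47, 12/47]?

H(X) = -Σ p(x) log₂ p(x)
  -16/47 × log₂(16/47) = 0.5292
  -3/47 × log₂(3/47) = 0.2534
  -16/47 × log₂(16/47) = 0.5292
  -12/47 × log₂(12/47) = 0.5029
H(X) = 1.8147 bits


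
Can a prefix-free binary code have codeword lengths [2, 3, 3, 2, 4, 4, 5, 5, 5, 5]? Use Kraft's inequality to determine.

Kraft inequality: Σ 2^(-l_i) ≤ 1 for prefix-free code
Calculating: 2^(-2) + 2^(-3) + 2^(-3) + 2^(-2) + 2^(-4) + 2^(-4) + 2^(-5) + 2^(-5) + 2^(-5) + 2^(-5)
= 0.25 + 0.125 + 0.125 + 0.25 + 0.0625 + 0.0625 + 0.03125 + 0.03125 + 0.03125 + 0.03125
= 1.0000
Since 1.0000 ≤ 1, prefix-free code exists


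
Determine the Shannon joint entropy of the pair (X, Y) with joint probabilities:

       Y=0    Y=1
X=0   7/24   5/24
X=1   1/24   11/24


H(X,Y) = -Σ p(x,y) log₂ p(x,y)
  p(0,0)=7/24: -0.2917 × log₂(0.2917) = 0.5185
  p(0,1)=5/24: -0.2083 × log₂(0.2083) = 0.4715
  p(1,0)=1/24: -0.0417 × log₂(0.0417) = 0.1910
  p(1,1)=11/24: -0.4583 × log₂(0.4583) = 0.5159
H(X,Y) = 1.6968 bits


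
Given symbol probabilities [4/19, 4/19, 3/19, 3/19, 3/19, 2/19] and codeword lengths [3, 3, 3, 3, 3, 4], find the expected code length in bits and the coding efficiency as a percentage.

Average length L = Σ p_i × l_i = 3.1053 bits
Entropy H = 2.5498 bits
Efficiency η = H/L × 100% = 82.11%


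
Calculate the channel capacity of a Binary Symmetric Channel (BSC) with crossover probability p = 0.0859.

For BSC with error probability p:
C = 1 - H(p) where H(p) is binary entropy
H(0.0859) = -0.0859 × log₂(0.0859) - 0.9141 × log₂(0.9141)
H(p) = 0.4226
C = 1 - 0.4226 = 0.5774 bits/use


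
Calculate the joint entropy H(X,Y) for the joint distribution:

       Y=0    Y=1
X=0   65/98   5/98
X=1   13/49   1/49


H(X,Y) = -Σ p(x,y) log₂ p(x,y)
  p(0,0)=65/98: -0.6633 × log₂(0.6633) = 0.3929
  p(0,1)=5/98: -0.0510 × log₂(0.0510) = 0.2190
  p(1,0)=13/49: -0.2653 × log₂(0.2653) = 0.5079
  p(1,1)=1/49: -0.0204 × log₂(0.0204) = 0.1146
H(X,Y) = 1.2344 bits


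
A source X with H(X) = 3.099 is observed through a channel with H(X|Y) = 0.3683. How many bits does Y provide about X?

I(X;Y) = H(X) - H(X|Y)
I(X;Y) = 3.099 - 0.3683 = 2.7307 bits


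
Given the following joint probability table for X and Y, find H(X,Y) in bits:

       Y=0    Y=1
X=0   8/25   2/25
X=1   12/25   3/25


H(X,Y) = -Σ p(x,y) log₂ p(x,y)
  p(0,0)=8/25: -0.3200 × log₂(0.3200) = 0.5260
  p(0,1)=2/25: -0.0800 × log₂(0.0800) = 0.2915
  p(1,0)=12/25: -0.4800 × log₂(0.4800) = 0.5083
  p(1,1)=3/25: -0.1200 × log₂(0.1200) = 0.3671
H(X,Y) = 1.6929 bits


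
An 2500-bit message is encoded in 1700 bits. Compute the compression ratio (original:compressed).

Compression ratio = Original / Compressed
= 2500 / 1700 = 1.47:1


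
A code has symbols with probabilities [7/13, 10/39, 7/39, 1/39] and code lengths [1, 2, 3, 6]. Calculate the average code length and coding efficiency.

Average length L = Σ p_i × l_i = 1.7436 bits
Entropy H = 1.5646 bits
Efficiency η = H/L × 100% = 89.74%


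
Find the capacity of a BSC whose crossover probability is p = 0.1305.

For BSC with error probability p:
C = 1 - H(p) where H(p) is binary entropy
H(0.1305) = -0.1305 × log₂(0.1305) - 0.8695 × log₂(0.8695)
H(p) = 0.5588
C = 1 - 0.5588 = 0.4412 bits/use


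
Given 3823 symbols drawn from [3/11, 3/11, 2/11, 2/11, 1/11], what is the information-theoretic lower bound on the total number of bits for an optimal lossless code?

Entropy H = 2.2313 bits/symbol
Minimum bits = H × n = 2.2313 × 3823
= 8530.15 bits


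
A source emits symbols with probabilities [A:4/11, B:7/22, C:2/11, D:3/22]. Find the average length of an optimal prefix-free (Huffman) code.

Huffman tree construction:
Combine smallest probabilities repeatedly
Resulting codes:
  A: 0 (length 1)
  B: 10 (length 2)
  C: 111 (length 3)
  D: 110 (length 3)
Average length = Σ p(s) × length(s) = 1.9545 bits


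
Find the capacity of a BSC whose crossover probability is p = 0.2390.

For BSC with error probability p:
C = 1 - H(p) where H(p) is binary entropy
H(0.2390) = -0.2390 × log₂(0.2390) - 0.7610 × log₂(0.7610)
H(p) = 0.7934
C = 1 - 0.7934 = 0.2066 bits/use


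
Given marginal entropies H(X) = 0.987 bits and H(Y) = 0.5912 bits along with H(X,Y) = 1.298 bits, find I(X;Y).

I(X;Y) = H(X) + H(Y) - H(X,Y)
I(X;Y) = 0.987 + 0.5912 - 1.298 = 0.2802 bits


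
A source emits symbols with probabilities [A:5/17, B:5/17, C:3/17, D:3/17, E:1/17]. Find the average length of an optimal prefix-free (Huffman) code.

Huffman tree construction:
Combine smallest probabilities repeatedly
Resulting codes:
  A: 10 (length 2)
  B: 11 (length 2)
  C: 011 (length 3)
  D: 00 (length 2)
  E: 010 (length 3)
Average length = Σ p(s) × length(s) = 2.2353 bits


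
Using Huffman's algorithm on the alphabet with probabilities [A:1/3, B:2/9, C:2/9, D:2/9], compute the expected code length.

Huffman tree construction:
Combine smallest probabilities repeatedly
Resulting codes:
  A: 11 (length 2)
  B: 00 (length 2)
  C: 01 (length 2)
  D: 10 (length 2)
Average length = Σ p(s) × length(s) = 2.0000 bits


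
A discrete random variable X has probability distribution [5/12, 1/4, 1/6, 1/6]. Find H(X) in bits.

H(X) = -Σ p(x) log₂ p(x)
  -5/12 × log₂(5/12) = 0.5263
  -1/4 × log₂(1/4) = 0.5000
  -1/6 × log₂(1/6) = 0.4308
  -1/6 × log₂(1/6) = 0.4308
H(X) = 1.8879 bits


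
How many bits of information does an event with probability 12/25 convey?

Information content I(x) = -log₂(p(x))
I = -log₂(12/25) = -log₂(0.4800)
I = 1.0589 bits


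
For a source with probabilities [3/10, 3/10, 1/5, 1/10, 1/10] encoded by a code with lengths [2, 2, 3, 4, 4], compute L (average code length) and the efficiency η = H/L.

Average length L = Σ p_i × l_i = 2.6000 bits
Entropy H = 2.1710 bits
Efficiency η = H/L × 100% = 83.50%


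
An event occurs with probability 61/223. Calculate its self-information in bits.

Information content I(x) = -log₂(p(x))
I = -log₂(61/223) = -log₂(0.2735)
I = 1.8702 bits


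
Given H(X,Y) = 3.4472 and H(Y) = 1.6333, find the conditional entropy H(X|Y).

Chain rule: H(X,Y) = H(X|Y) + H(Y)
H(X|Y) = H(X,Y) - H(Y) = 3.4472 - 1.6333 = 1.8139 bits


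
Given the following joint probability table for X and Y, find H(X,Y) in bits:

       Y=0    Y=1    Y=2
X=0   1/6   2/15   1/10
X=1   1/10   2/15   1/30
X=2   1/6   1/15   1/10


H(X,Y) = -Σ p(x,y) log₂ p(x,y)
  p(0,0)=1/6: -0.1667 × log₂(0.1667) = 0.4308
  p(0,1)=2/15: -0.1333 × log₂(0.1333) = 0.3876
  p(0,2)=1/10: -0.1000 × log₂(0.1000) = 0.3322
  p(1,0)=1/10: -0.1000 × log₂(0.1000) = 0.3322
  p(1,1)=2/15: -0.1333 × log₂(0.1333) = 0.3876
  p(1,2)=1/30: -0.0333 × log₂(0.0333) = 0.1636
  p(2,0)=1/6: -0.1667 × log₂(0.1667) = 0.4308
  p(2,1)=1/15: -0.0667 × log₂(0.0667) = 0.2605
  p(2,2)=1/10: -0.1000 × log₂(0.1000) = 0.3322
H(X,Y) = 3.0574 bits


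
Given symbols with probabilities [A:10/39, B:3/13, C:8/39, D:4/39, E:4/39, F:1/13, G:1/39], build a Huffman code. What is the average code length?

Huffman tree construction:
Combine smallest probabilities repeatedly
Resulting codes:
  A: 10 (length 2)
  B: 01 (length 2)
  C: 111 (length 3)
  D: 000 (length 3)
  E: 001 (length 3)
  F: 1101 (length 4)
  G: 1100 (length 4)
Average length = Σ p(s) × length(s) = 2.6154 bits


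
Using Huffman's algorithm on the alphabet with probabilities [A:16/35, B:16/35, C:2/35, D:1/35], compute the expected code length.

Huffman tree construction:
Combine smallest probabilities repeatedly
Resulting codes:
  A: 11 (length 2)
  B: 0 (length 1)
  C: 101 (length 3)
  D: 100 (length 3)
Average length = Σ p(s) × length(s) = 1.6286 bits


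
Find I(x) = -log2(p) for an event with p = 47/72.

Information content I(x) = -log₂(p(x))
I = -log₂(47/72) = -log₂(0.6528)
I = 0.6153 bits


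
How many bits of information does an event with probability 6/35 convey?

Information content I(x) = -log₂(p(x))
I = -log₂(6/35) = -log₂(0.1714)
I = 2.5443 bits


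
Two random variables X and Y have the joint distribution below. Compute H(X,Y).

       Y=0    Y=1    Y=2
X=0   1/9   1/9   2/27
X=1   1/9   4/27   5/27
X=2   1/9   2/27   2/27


H(X,Y) = -Σ p(x,y) log₂ p(x,y)
  p(0,0)=1/9: -0.1111 × log₂(0.1111) = 0.3522
  p(0,1)=1/9: -0.1111 × log₂(0.1111) = 0.3522
  p(0,2)=2/27: -0.0741 × log₂(0.0741) = 0.2781
  p(1,0)=1/9: -0.1111 × log₂(0.1111) = 0.3522
  p(1,1)=4/27: -0.1481 × log₂(0.1481) = 0.4081
  p(1,2)=5/27: -0.1852 × log₂(0.1852) = 0.4505
  p(2,0)=1/9: -0.1111 × log₂(0.1111) = 0.3522
  p(2,1)=2/27: -0.0741 × log₂(0.0741) = 0.2781
  p(2,2)=2/27: -0.0741 × log₂(0.0741) = 0.2781
H(X,Y) = 3.1020 bits


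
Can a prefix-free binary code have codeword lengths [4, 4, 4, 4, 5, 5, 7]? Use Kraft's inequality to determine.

Kraft inequality: Σ 2^(-l_i) ≤ 1 for prefix-free code
Calculating: 2^(-4) + 2^(-4) + 2^(-4) + 2^(-4) + 2^(-5) + 2^(-5) + 2^(-7)
= 0.0625 + 0.0625 + 0.0625 + 0.0625 + 0.03125 + 0.03125 + 0.0078125
= 0.3203
Since 0.3203 ≤ 1, prefix-free code exists


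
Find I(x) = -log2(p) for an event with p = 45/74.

Information content I(x) = -log₂(p(x))
I = -log₂(45/74) = -log₂(0.6081)
I = 0.7176 bits


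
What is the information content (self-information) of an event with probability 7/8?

Information content I(x) = -log₂(p(x))
I = -log₂(7/8) = -log₂(0.8750)
I = 0.1926 bits


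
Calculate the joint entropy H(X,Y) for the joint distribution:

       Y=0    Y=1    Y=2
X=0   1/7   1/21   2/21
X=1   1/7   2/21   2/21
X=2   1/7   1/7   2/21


H(X,Y) = -Σ p(x,y) log₂ p(x,y)
  p(0,0)=1/7: -0.1429 × log₂(0.1429) = 0.4011
  p(0,1)=1/21: -0.0476 × log₂(0.0476) = 0.2092
  p(0,2)=2/21: -0.0952 × log₂(0.0952) = 0.3231
  p(1,0)=1/7: -0.1429 × log₂(0.1429) = 0.4011
  p(1,1)=2/21: -0.0952 × log₂(0.0952) = 0.3231
  p(1,2)=2/21: -0.0952 × log₂(0.0952) = 0.3231
  p(2,0)=1/7: -0.1429 × log₂(0.1429) = 0.4011
  p(2,1)=1/7: -0.1429 × log₂(0.1429) = 0.4011
  p(2,2)=2/21: -0.0952 × log₂(0.0952) = 0.3231
H(X,Y) = 3.1057 bits


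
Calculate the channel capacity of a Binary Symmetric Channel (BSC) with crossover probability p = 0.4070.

For BSC with error probability p:
C = 1 - H(p) where H(p) is binary entropy
H(0.4070) = -0.4070 × log₂(0.4070) - 0.5930 × log₂(0.5930)
H(p) = 0.9749
C = 1 - 0.9749 = 0.0251 bits/use


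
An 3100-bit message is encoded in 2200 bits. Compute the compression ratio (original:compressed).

Compression ratio = Original / Compressed
= 3100 / 2200 = 1.41:1


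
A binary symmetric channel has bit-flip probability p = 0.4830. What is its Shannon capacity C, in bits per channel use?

For BSC with error probability p:
C = 1 - H(p) where H(p) is binary entropy
H(0.4830) = -0.4830 × log₂(0.4830) - 0.5170 × log₂(0.5170)
H(p) = 0.9992
C = 1 - 0.9992 = 0.0008 bits/use


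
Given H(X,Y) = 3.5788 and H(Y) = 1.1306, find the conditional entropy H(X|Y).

Chain rule: H(X,Y) = H(X|Y) + H(Y)
H(X|Y) = H(X,Y) - H(Y) = 3.5788 - 1.1306 = 2.4482 bits


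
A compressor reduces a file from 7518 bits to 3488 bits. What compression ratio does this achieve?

Compression ratio = Original / Compressed
= 7518 / 3488 = 2.16:1


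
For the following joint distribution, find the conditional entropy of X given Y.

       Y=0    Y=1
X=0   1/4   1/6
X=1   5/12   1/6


H(X|Y) = Σ_y p(y) H(X|Y=y)
  p(Y=0) = 2/3, H(X|Y=0) = 0.9544
  p(Y=1) = 1/3, H(X|Y=1) = 1.0000
H(X|Y) = 0.6667×0.9544 + 0.3333×1.0000 = 0.9696 bits


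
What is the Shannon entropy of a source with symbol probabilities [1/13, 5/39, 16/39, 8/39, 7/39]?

H(X) = -Σ p(x) log₂ p(x)
  -1/13 × log₂(1/13) = 0.2846
  -5/39 × log₂(5/39) = 0.3799
  -16/39 × log₂(16/39) = 0.5273
  -8/39 × log₂(8/39) = 0.4688
  -7/39 × log₂(7/39) = 0.4448
H(X) = 2.1055 bits


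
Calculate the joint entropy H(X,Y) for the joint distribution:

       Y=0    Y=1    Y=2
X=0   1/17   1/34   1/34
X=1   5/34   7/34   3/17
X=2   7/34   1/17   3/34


H(X,Y) = -Σ p(x,y) log₂ p(x,y)
  p(0,0)=1/17: -0.0588 × log₂(0.0588) = 0.2404
  p(0,1)=1/34: -0.0294 × log₂(0.0294) = 0.1496
  p(0,2)=1/34: -0.0294 × log₂(0.0294) = 0.1496
  p(1,0)=5/34: -0.1471 × log₂(0.1471) = 0.4067
  p(1,1)=7/34: -0.2059 × log₂(0.2059) = 0.4694
  p(1,2)=3/17: -0.1765 × log₂(0.1765) = 0.4416
  p(2,0)=7/34: -0.2059 × log₂(0.2059) = 0.4694
  p(2,1)=1/17: -0.0588 × log₂(0.0588) = 0.2404
  p(2,2)=3/34: -0.0882 × log₂(0.0882) = 0.3090
H(X,Y) = 2.8764 bits


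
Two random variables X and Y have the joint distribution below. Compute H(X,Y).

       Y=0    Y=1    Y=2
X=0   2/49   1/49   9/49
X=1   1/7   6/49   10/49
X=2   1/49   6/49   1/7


H(X,Y) = -Σ p(x,y) log₂ p(x,y)
  p(0,0)=2/49: -0.0408 × log₂(0.0408) = 0.1884
  p(0,1)=1/49: -0.0204 × log₂(0.0204) = 0.1146
  p(0,2)=9/49: -0.1837 × log₂(0.1837) = 0.4490
  p(1,0)=1/7: -0.1429 × log₂(0.1429) = 0.4011
  p(1,1)=6/49: -0.1224 × log₂(0.1224) = 0.3710
  p(1,2)=10/49: -0.2041 × log₂(0.2041) = 0.4679
  p(2,0)=1/49: -0.0204 × log₂(0.0204) = 0.1146
  p(2,1)=6/49: -0.1224 × log₂(0.1224) = 0.3710
  p(2,2)=1/7: -0.1429 × log₂(0.1429) = 0.4011
H(X,Y) = 2.8786 bits


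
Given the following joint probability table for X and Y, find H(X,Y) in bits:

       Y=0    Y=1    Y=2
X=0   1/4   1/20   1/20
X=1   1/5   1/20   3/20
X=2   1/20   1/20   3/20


H(X,Y) = -Σ p(x,y) log₂ p(x,y)
  p(0,0)=1/4: -0.2500 × log₂(0.2500) = 0.5000
  p(0,1)=1/20: -0.0500 × log₂(0.0500) = 0.2161
  p(0,2)=1/20: -0.0500 × log₂(0.0500) = 0.2161
  p(1,0)=1/5: -0.2000 × log₂(0.2000) = 0.4644
  p(1,1)=1/20: -0.0500 × log₂(0.0500) = 0.2161
  p(1,2)=3/20: -0.1500 × log₂(0.1500) = 0.4105
  p(2,0)=1/20: -0.0500 × log₂(0.0500) = 0.2161
  p(2,1)=1/20: -0.0500 × log₂(0.0500) = 0.2161
  p(2,2)=3/20: -0.1500 × log₂(0.1500) = 0.4105
H(X,Y) = 2.8660 bits
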